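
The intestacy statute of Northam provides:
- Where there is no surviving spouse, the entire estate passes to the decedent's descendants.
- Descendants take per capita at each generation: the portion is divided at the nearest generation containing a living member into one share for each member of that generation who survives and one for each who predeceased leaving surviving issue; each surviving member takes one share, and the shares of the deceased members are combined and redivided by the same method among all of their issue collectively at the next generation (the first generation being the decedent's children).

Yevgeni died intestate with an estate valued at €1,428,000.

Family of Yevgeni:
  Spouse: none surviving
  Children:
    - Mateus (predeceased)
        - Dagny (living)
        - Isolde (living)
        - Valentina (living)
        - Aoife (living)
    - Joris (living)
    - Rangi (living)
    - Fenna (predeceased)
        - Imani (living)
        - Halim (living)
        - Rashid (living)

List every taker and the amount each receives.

Dagny: €102,000; Isolde: €102,000; Valentina: €102,000; Aoife: €102,000; Joris: €357,000; Rangi: €357,000; Imani: €102,000; Halim: €102,000; Rashid: €102,000

The entire €1,428,000 passes to the descendants.
That amount (€1,428,000) is divided at the children's generation into 4 shares of €357,000. Joris and Rangi each take €357,000. The 2 shares of the deceased (Mateus and Fenna) are combined into a pool of €714,000.
That pool (€714,000) is divided at the grandchildren's generation equally among Dagny, Isolde, Valentina, Aoife, Imani, Halim, and Rashid: €102,000 each.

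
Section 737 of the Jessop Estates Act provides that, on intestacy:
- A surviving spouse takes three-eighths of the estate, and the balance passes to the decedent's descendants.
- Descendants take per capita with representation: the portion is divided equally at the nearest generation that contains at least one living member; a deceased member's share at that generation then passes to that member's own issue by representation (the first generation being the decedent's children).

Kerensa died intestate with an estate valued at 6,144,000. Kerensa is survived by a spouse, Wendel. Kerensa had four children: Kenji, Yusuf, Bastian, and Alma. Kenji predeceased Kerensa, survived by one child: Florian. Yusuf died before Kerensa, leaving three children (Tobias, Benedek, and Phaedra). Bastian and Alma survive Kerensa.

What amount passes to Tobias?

Wendel takes three-eighths of 6,144,000 = 2,304,000. The remaining 3,840,000 passes to the descendants.
The descendants' portion (3,840,000) is divided into 4 shares of 960,000: Bastian and Alma each take 960,000; Kenji's 960,000 share passes to Kenji's issue; Yusuf's 960,000 share passes to Yusuf's issue.
Kenji's share (960,000) passes entirely to Florian.
Yusuf's share (960,000) is divided into 3 shares of 320,000: Tobias, Benedek, and Phaedra each take 320,000.

Tobias receives 320,000.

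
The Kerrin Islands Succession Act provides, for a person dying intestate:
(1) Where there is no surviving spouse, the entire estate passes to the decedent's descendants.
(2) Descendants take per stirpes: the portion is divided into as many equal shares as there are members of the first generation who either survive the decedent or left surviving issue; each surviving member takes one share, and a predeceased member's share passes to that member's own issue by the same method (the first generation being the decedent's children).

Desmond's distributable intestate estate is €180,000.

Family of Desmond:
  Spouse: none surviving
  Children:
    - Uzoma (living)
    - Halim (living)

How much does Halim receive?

The entire €180,000 passes to the descendants.
That amount (€180,000) is divided into 2 shares of €90,000: Uzoma and Halim each take €90,000.

Halim receives €90,000.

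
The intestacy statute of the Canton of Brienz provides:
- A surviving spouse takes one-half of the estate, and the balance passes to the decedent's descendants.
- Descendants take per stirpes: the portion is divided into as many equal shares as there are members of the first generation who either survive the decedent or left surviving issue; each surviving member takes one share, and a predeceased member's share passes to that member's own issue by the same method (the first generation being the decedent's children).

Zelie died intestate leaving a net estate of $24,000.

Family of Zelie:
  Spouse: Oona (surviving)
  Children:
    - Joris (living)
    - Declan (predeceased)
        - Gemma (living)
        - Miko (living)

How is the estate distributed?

Oona: $12,000; Joris: $6,000; Gemma: $3,000; Miko: $3,000

Oona takes one-half of $24,000 = $12,000. The remaining $12,000 passes to the descendants.
The descendants' portion ($12,000) is divided into 2 shares of $6,000: Joris takes $6,000; Declan's $6,000 share passes to Declan's issue.
Declan's share ($6,000) is divided into 2 shares of $3,000: Gemma and Miko each take $3,000.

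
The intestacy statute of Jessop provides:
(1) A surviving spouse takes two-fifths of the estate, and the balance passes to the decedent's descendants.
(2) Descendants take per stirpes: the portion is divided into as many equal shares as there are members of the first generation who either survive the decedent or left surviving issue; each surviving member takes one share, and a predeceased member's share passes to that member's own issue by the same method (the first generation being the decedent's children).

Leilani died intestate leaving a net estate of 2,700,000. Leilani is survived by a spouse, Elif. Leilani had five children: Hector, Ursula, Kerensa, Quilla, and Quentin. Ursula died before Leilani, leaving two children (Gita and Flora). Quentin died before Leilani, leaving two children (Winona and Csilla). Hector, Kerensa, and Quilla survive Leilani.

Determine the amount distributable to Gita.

Elif takes two-fifths of 2,700,000 = 1,080,000. The remaining 1,620,000 passes to the descendants.
The descendants' portion (1,620,000) is divided into 5 shares of 324,000: Hector, Kerensa, and Quilla each take 324,000; Ursula's 324,000 share passes to Ursula's issue; Quentin's 324,000 share passes to Quentin's issue.
Ursula's share (324,000) is divided into 2 shares of 162,000: Gita and Flora each take 162,000.
Quentin's share (324,000) is divided into 2 shares of 162,000: Winona and Csilla each take 162,000.

Gita receives 162,000.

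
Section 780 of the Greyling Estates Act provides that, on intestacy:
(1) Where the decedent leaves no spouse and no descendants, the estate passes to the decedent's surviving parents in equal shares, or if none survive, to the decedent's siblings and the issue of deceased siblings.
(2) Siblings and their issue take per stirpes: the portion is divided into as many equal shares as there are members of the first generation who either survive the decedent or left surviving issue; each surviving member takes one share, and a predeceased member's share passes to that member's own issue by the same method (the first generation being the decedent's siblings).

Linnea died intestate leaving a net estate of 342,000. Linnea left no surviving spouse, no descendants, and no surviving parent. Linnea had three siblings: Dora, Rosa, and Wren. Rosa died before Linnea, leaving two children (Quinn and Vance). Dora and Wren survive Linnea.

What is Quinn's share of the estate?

The entire 342,000 passes to the siblings and their issue.
That amount (342,000) is divided into 3 shares of 114,000: Dora and Wren each take 114,000; Rosa's 114,000 share passes to Rosa's issue.
Rosa's share (114,000) is divided into 2 shares of 57,000: Quinn and Vance each take 57,000.

Quinn receives 57,000.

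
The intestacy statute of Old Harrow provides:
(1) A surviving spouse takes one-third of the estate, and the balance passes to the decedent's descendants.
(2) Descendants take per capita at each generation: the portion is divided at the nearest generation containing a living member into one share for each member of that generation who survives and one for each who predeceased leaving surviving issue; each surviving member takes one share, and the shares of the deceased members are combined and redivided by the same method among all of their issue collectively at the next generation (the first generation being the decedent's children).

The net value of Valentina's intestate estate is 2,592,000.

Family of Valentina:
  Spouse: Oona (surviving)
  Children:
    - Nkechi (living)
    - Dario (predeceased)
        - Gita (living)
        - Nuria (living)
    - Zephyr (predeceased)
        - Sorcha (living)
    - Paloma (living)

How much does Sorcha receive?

Sorcha receives 288,000.

Oona takes one-third of 2,592,000 = 864,000. The remaining 1,728,000 passes to the descendants.
The descendants' portion (1,728,000) is divided at the children's generation into 4 shares of 432,000. Nkechi and Paloma each take 432,000. The 2 shares of the deceased (Dario and Zephyr) are combined into a pool of 864,000.
That pool (864,000) is divided at the grandchildren's generation equally among Gita, Nuria, and Sorcha: 288,000 each.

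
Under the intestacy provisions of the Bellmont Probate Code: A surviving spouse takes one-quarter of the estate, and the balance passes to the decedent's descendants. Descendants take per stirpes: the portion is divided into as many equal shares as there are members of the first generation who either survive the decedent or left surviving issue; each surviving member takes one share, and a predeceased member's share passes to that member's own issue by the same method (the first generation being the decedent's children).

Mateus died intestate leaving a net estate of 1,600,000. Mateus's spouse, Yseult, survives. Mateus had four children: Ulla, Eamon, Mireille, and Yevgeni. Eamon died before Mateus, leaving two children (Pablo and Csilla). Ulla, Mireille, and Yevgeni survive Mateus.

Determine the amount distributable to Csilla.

Yseult takes one-quarter of 1,600,000 = 400,000. The remaining 1,200,000 passes to the descendants.
The descendants' portion (1,200,000) is divided into 4 shares of 300,000: Ulla, Mireille, and Yevgeni each take 300,000; Eamon's 300,000 share passes to Eamon's issue.
Eamon's share (300,000) is divided into 2 shares of 150,000: Pablo and Csilla each take 150,000.

Csilla receives 150,000.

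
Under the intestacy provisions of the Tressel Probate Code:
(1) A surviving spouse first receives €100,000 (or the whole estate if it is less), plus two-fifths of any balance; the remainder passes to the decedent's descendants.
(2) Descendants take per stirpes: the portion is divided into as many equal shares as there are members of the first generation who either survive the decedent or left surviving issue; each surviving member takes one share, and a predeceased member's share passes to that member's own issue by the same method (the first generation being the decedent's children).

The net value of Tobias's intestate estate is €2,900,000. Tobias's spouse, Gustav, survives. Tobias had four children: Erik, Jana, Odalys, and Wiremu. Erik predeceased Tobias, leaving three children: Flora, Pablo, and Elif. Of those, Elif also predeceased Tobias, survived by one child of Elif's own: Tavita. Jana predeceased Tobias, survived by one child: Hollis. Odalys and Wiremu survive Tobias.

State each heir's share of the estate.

Gustav: €1,220,000; Flora: €140,000; Pablo: €140,000; Tavita: €140,000; Hollis: €420,000; Odalys: €420,000; Wiremu: €420,000

Gustav first takes €100,000, leaving a balance of €2,800,000. Gustav then takes two-fifths of the balance (€1,120,000), for a total of €1,220,000. The remaining €1,680,000 passes to the descendants.
The descendants' portion (€1,680,000) is divided into 4 shares of €420,000: Odalys and Wiremu each take €420,000; Erik's €420,000 share passes to Erik's issue; Jana's €420,000 share passes to Jana's issue.
Erik's share (€420,000) is divided into 3 shares of €140,000: Flora and Pablo each take €140,000; Elif's €140,000 share passes to Elif's issue.
Elif's share (€140,000) passes entirely to Tavita.
Jana's share (€420,000) passes entirely to Hollis.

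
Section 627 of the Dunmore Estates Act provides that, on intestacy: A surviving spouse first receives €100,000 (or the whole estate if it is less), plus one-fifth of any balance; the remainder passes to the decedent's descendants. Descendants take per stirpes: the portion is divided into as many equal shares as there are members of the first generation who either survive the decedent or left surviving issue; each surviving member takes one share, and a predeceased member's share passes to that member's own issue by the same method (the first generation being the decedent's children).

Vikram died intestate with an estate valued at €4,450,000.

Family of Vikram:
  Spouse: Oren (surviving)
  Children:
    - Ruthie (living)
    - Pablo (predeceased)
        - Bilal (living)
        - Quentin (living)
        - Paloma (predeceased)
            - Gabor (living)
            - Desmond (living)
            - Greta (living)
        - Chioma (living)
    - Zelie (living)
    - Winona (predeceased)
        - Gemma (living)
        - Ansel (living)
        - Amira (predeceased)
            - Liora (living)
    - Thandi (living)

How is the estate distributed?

Oren first takes €100,000, leaving a balance of €4,350,000. Oren then takes one-fifth of the balance (€870,000), for a total of €970,000. The remaining €3,480,000 passes to the descendants.
The descendants' portion (€3,480,000) is divided into 5 shares of €696,000: Ruthie, Zelie, and Thandi each take €696,000; Pablo's €696,000 share passes to Pablo's issue; Winona's €696,000 share passes to Winona's issue.
Pablo's share (€696,000) is divided into 4 shares of €174,000: Bilal, Quentin, and Chioma each take €174,000; Paloma's €174,000 share passes to Paloma's issue.
Paloma's share (€174,000) is divided into 3 shares of €58,000: Gabor, Desmond, and Greta each take €58,000.
Winona's share (€696,000) is divided into 3 shares of €232,000: Gemma and Ansel each take €232,000; Amira's €232,000 share passes to Amira's issue.
Amira's share (€232,000) passes entirely to Liora.

Oren: €970,000; Ruthie: €696,000; Bilal: €174,000; Quentin: €174,000; Gabor: €58,000; Desmond: €58,000; Greta: €58,000; Chioma: €174,000; Zelie: €696,000; Gemma: €232,000; Ansel: €232,000; Liora: €232,000; Thandi: €696,000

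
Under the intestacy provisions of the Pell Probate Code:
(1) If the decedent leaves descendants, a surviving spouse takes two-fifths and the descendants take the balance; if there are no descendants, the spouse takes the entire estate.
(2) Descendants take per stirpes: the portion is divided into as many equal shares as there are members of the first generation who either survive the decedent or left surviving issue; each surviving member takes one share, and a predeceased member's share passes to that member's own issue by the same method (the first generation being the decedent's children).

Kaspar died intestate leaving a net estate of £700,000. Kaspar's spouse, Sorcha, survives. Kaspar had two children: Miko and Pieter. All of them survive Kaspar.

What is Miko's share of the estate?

Sorcha takes two-fifths of £700,000 = £280,000. The remaining £420,000 passes to the descendants.
The descendants' portion (£420,000) is divided into 2 shares of £210,000: Miko and Pieter each take £210,000.

Miko receives £210,000.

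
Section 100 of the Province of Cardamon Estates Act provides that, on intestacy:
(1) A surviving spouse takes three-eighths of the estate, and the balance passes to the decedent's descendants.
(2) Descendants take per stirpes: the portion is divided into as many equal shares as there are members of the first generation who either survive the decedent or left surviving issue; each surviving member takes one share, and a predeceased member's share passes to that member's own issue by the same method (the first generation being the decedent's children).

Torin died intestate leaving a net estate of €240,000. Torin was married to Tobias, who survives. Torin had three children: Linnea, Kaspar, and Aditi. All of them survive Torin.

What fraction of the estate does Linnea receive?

Linnea receives 5/24 of the estate.

Tobias takes three-eighths of €240,000 = €90,000. The remaining €150,000 passes to the descendants.
The descendants' portion (€150,000) is divided into 3 shares of €50,000: Linnea, Kaspar, and Aditi each take €50,000.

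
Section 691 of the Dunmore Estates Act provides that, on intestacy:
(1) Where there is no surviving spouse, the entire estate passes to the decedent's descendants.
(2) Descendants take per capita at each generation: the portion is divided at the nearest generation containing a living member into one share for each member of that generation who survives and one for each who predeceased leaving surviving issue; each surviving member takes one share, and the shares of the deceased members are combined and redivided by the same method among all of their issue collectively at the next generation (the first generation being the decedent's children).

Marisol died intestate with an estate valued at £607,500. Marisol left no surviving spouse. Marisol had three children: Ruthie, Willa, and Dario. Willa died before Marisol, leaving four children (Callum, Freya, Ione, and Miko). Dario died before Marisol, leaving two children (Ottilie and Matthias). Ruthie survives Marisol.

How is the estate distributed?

Ruthie: £202,500; Callum: £67,500; Freya: £67,500; Ione: £67,500; Miko: £67,500; Ottilie: £67,500; Matthias: £67,500

The entire £607,500 passes to the descendants.
That amount (£607,500) is divided at the children's generation into 3 shares of £202,500. Ruthie takes £202,500. The 2 shares of the deceased (Willa and Dario) are combined into a pool of £405,000.
That pool (£405,000) is divided at the grandchildren's generation equally among Callum, Freya, Ione, Miko, Ottilie, and Matthias: £67,500 each.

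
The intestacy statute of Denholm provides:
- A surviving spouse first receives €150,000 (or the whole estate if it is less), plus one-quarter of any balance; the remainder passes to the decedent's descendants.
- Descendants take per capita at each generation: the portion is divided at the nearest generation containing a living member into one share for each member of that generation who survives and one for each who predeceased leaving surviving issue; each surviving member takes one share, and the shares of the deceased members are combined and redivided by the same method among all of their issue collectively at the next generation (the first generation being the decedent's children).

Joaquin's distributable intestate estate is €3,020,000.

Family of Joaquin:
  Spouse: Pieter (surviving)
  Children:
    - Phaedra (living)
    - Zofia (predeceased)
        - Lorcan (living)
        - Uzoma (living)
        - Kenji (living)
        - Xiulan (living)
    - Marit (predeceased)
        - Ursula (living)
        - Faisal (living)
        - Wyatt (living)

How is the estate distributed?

Pieter: €867,500; Phaedra: €717,500; Lorcan: €205,000; Uzoma: €205,000; Kenji: €205,000; Xiulan: €205,000; Ursula: €205,000; Faisal: €205,000; Wyatt: €205,000

Pieter first takes €150,000, leaving a balance of €2,870,000. Pieter then takes one-quarter of the balance (€717,500), for a total of €867,500. The remaining €2,152,500 passes to the descendants.
The descendants' portion (€2,152,500) is divided at the children's generation into 3 shares of €717,500. Phaedra takes €717,500. The 2 shares of the deceased (Zofia and Marit) are combined into a pool of €1,435,000.
That pool (€1,435,000) is divided at the grandchildren's generation equally among Lorcan, Uzoma, Kenji, Xiulan, Ursula, Faisal, and Wyatt: €205,000 each.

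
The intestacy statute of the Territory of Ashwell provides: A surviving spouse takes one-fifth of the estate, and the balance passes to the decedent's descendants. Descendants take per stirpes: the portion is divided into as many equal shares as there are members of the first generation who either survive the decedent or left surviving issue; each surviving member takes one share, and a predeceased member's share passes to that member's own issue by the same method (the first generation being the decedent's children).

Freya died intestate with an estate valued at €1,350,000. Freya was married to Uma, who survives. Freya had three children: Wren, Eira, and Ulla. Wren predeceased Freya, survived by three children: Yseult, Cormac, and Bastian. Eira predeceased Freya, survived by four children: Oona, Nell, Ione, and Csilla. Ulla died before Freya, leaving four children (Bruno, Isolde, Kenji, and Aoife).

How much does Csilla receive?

Csilla receives €90,000.

Uma takes one-fifth of €1,350,000 = €270,000. The remaining €1,080,000 passes to the descendants.
The descendants' portion (€1,080,000) is divided into 3 shares of €360,000: Wren's €360,000 share passes to Wren's issue; Eira's €360,000 share passes to Eira's issue; Ulla's €360,000 share passes to Ulla's issue.
Wren's share (€360,000) is divided into 3 shares of €120,000: Yseult, Cormac, and Bastian each take €120,000.
Eira's share (€360,000) is divided into 4 shares of €90,000: Oona, Nell, Ione, and Csilla each take €90,000.
Ulla's share (€360,000) is divided into 4 shares of €90,000: Bruno, Isolde, Kenji, and Aoife each take €90,000.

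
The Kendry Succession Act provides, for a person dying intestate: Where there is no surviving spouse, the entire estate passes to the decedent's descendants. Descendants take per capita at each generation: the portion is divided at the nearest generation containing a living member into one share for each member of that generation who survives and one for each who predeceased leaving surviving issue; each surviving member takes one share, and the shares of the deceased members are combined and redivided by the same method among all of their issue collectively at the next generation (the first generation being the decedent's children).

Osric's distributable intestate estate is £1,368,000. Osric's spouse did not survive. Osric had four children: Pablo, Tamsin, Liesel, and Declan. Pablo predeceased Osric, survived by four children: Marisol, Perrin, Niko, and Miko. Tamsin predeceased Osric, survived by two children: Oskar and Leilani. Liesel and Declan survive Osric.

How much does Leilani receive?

The entire £1,368,000 passes to the descendants.
That amount (£1,368,000) is divided at the children's generation into 4 shares of £342,000. Liesel and Declan each take £342,000. The 2 shares of the deceased (Pablo and Tamsin) are combined into a pool of £684,000.
That pool (£684,000) is divided at the grandchildren's generation equally among Marisol, Perrin, Niko, Miko, Oskar, and Leilani: £114,000 each.

Leilani receives £114,000.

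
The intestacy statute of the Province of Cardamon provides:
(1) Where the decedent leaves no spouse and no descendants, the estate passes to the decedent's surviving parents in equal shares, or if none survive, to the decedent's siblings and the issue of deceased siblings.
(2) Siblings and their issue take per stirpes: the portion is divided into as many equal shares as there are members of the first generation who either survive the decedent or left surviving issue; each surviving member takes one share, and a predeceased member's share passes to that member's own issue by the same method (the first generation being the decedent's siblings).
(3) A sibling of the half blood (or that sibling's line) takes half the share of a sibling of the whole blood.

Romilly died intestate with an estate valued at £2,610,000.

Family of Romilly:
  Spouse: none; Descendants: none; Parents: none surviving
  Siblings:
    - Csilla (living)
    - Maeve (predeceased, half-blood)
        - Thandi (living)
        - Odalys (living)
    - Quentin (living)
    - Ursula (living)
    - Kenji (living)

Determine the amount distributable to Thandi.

The entire £2,610,000 passes to the siblings and their issue.
Counting each half-blood sibling's line as half a unit, there are 9/2 units in £2,610,000, so one unit is £580,000. Whole-blood lines (Csilla, Quentin, Ursula, and Kenji) take £580,000 each; half-blood lines (Maeve) take £290,000 each.
Maeve's share (£290,000) is divided into 2 shares of £145,000: Thandi and Odalys each take £145,000.

Thandi receives £145,000.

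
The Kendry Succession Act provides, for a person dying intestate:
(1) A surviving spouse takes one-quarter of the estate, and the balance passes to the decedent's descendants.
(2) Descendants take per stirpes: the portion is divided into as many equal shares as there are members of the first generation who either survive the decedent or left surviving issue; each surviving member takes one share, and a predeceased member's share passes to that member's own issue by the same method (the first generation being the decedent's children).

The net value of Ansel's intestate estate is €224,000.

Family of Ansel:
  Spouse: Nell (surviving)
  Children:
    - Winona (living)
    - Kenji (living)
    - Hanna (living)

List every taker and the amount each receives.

Nell: €56,000; Winona: €56,000; Kenji: €56,000; Hanna: €56,000

Nell takes one-quarter of €224,000 = €56,000. The remaining €168,000 passes to the descendants.
The descendants' portion (€168,000) is divided into 3 shares of €56,000: Winona, Kenji, and Hanna each take €56,000.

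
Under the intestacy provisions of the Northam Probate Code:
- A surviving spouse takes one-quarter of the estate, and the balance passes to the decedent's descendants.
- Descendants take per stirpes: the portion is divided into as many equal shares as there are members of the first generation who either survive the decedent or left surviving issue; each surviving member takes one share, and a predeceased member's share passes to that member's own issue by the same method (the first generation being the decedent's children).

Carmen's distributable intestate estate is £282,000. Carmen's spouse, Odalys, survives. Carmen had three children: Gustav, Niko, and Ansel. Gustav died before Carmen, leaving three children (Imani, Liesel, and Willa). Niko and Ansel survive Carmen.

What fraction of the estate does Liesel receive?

Liesel receives 1/12 of the estate.

Odalys takes one-quarter of £282,000 = £70,500. The remaining £211,500 passes to the descendants.
The descendants' portion (£211,500) is divided into 3 shares of £70,500: Niko and Ansel each take £70,500; Gustav's £70,500 share passes to Gustav's issue.
Gustav's share (£70,500) is divided into 3 shares of £23,500: Imani, Liesel, and Willa each take £23,500.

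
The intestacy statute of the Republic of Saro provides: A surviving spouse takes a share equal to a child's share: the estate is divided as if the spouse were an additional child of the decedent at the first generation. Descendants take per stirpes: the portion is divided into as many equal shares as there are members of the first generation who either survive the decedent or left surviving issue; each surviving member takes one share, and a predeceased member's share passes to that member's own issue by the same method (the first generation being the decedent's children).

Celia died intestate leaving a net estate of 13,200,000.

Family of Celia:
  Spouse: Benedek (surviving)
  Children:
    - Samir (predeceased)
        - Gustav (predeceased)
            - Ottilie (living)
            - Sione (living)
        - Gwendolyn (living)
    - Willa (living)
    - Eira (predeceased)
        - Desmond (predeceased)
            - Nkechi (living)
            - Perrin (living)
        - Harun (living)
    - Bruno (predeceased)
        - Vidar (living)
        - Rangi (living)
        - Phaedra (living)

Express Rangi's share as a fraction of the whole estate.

Rangi receives 1/15 of the estate.

The spouse counts as an additional share at the children's level, so there are 5 primary shares of 2,640,000. Benedek takes one such share (2,640,000).
The children's combined portion (10,560,000) is divided into 4 shares of 2,640,000: Willa takes 2,640,000; Samir's 2,640,000 share passes to Samir's issue; Eira's 2,640,000 share passes to Eira's issue; Bruno's 2,640,000 share passes to Bruno's issue.
Samir's share (2,640,000) is divided into 2 shares of 1,320,000: Gwendolyn takes 1,320,000; Gustav's 1,320,000 share passes to Gustav's issue.
Gustav's share (1,320,000) is divided into 2 shares of 660,000: Ottilie and Sione each take 660,000.
Eira's share (2,640,000) is divided into 2 shares of 1,320,000: Harun takes 1,320,000; Desmond's 1,320,000 share passes to Desmond's issue.
Desmond's share (1,320,000) is divided into 2 shares of 660,000: Nkechi and Perrin each take 660,000.
Bruno's share (2,640,000) is divided into 3 shares of 880,000: Vidar, Rangi, and Phaedra each take 880,000.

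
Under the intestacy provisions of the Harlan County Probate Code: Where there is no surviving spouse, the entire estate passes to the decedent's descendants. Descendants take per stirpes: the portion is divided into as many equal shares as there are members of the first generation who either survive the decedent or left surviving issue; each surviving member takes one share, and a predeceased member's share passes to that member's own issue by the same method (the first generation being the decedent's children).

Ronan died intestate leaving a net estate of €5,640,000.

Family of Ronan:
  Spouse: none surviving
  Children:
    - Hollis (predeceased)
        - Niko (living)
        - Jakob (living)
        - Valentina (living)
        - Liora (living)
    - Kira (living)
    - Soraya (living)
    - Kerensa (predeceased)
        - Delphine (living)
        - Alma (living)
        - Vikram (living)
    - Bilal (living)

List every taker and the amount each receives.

Niko: €282,000; Jakob: €282,000; Valentina: €282,000; Liora: €282,000; Kira: €1,128,000; Soraya: €1,128,000; Delphine: €376,000; Alma: €376,000; Vikram: €376,000; Bilal: €1,128,000

The entire €5,640,000 passes to the descendants.
That amount (€5,640,000) is divided into 5 shares of €1,128,000: Kira, Soraya, and Bilal each take €1,128,000; Hollis's €1,128,000 share passes to Hollis's issue; Kerensa's €1,128,000 share passes to Kerensa's issue.
Hollis's share (€1,128,000) is divided into 4 shares of €282,000: Niko, Jakob, Valentina, and Liora each take €282,000.
Kerensa's share (€1,128,000) is divided into 3 shares of €376,000: Delphine, Alma, and Vikram each take €376,000.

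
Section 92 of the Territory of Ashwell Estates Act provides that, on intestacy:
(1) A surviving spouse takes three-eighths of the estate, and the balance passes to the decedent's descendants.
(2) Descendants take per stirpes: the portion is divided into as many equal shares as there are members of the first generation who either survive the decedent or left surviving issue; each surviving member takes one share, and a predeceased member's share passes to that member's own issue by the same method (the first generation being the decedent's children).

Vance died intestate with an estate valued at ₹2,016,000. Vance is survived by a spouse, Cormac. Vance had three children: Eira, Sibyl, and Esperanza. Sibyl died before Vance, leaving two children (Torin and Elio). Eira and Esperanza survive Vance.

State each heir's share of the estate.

Cormac: ₹756,000; Eira: ₹420,000; Torin: ₹210,000; Elio: ₹210,000; Esperanza: ₹420,000

Cormac takes three-eighths of ₹2,016,000 = ₹756,000. The remaining ₹1,260,000 passes to the descendants.
The descendants' portion (₹1,260,000) is divided into 3 shares of ₹420,000: Eira and Esperanza each take ₹420,000; Sibyl's ₹420,000 share passes to Sibyl's issue.
Sibyl's share (₹420,000) is divided into 2 shares of ₹210,000: Torin and Elio each take ₹210,000.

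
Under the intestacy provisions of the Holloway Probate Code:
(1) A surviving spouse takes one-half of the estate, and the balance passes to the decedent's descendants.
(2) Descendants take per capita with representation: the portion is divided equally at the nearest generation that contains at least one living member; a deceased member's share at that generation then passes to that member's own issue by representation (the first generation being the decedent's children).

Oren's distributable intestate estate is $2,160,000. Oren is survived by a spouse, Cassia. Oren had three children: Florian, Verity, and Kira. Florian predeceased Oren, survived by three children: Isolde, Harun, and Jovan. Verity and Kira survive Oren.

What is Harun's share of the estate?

Harun receives $120,000.

Cassia takes one-half of $2,160,000 = $1,080,000. The remaining $1,080,000 passes to the descendants.
The descendants' portion ($1,080,000) is divided into 3 shares of $360,000: Verity and Kira each take $360,000; Florian's $360,000 share passes to Florian's issue.
Florian's share ($360,000) is divided into 3 shares of $120,000: Isolde, Harun, and Jovan each take $120,000.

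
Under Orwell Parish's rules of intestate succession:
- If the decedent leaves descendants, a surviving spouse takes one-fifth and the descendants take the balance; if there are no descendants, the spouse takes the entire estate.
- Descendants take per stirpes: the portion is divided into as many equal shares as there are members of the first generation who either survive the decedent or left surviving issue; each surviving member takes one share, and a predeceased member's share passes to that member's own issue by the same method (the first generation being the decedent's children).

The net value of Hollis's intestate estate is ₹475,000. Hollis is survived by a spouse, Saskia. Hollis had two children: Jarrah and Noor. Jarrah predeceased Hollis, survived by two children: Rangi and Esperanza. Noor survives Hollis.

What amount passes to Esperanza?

Esperanza receives ₹95,000.

Saskia takes one-fifth of ₹475,000 = ₹95,000. The remaining ₹380,000 passes to the descendants.
The descendants' portion (₹380,000) is divided into 2 shares of ₹190,000: Noor takes ₹190,000; Jarrah's ₹190,000 share passes to Jarrah's issue.
Jarrah's share (₹190,000) is divided into 2 shares of ₹95,000: Rangi and Esperanza each take ₹95,000.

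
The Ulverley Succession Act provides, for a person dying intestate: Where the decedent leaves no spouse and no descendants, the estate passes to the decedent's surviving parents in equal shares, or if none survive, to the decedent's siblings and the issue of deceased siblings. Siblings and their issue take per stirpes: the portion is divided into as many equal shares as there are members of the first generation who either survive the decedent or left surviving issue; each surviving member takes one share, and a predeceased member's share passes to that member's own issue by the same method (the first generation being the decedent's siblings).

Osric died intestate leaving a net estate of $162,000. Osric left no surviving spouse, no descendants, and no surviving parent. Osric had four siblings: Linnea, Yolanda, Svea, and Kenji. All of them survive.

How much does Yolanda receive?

The entire $162,000 passes to the siblings and their issue.
That amount ($162,000) is divided into 4 shares of $40,500: Linnea, Yolanda, Svea, and Kenji each take $40,500.

Yolanda receives $40,500.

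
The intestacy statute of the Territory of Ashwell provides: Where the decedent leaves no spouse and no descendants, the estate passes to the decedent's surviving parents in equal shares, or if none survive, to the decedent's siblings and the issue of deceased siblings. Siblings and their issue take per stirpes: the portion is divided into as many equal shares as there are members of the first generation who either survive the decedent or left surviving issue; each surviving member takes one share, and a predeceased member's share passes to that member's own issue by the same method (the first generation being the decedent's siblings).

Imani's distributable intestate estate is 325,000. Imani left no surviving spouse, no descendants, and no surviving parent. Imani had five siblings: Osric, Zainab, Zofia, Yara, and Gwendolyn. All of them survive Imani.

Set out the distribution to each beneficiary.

The entire 325,000 passes to the siblings and their issue.
That amount (325,000) is divided into 5 shares of 65,000: Osric, Zainab, Zofia, Yara, and Gwendolyn each take 65,000.

Osric: 65,000; Zainab: 65,000; Zofia: 65,000; Yara: 65,000; Gwendolyn: 65,000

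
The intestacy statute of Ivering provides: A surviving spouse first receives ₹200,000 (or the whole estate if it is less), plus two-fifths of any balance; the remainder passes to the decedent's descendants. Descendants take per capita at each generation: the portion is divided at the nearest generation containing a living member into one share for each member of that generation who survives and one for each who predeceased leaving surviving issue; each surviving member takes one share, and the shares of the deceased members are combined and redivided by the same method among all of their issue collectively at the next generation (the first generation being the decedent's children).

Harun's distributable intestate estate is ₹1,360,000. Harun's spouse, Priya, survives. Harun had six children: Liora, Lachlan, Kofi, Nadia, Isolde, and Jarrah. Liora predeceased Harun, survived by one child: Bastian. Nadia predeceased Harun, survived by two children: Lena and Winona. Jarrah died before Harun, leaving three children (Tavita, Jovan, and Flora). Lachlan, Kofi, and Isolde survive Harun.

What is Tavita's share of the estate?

Priya first takes ₹200,000, leaving a balance of ₹1,160,000. Priya then takes two-fifths of the balance (₹464,000), for a total of ₹664,000. The remaining ₹696,000 passes to the descendants.
The descendants' portion (₹696,000) is divided at the children's generation into 6 shares of ₹116,000. Lachlan, Kofi, and Isolde each take ₹116,000. The 3 shares of the deceased (Liora, Nadia, and Jarrah) are combined into a pool of ₹348,000.
That pool (₹348,000) is divided at the grandchildren's generation equally among Bastian, Lena, Winona, Tavita, Jovan, and Flora: ₹58,000 each.

Tavita receives ₹58,000.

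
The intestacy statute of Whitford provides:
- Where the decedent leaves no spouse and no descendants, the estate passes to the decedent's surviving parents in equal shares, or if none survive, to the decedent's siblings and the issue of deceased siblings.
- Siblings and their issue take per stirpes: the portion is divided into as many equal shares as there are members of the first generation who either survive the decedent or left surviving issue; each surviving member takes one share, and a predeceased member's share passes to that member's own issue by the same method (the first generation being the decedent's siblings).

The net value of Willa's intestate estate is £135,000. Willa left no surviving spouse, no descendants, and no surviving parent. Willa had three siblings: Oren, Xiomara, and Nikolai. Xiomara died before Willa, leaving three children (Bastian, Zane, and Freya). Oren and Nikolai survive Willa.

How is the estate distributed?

Oren: £45,000; Bastian: £15,000; Zane: £15,000; Freya: £15,000; Nikolai: £45,000

The entire £135,000 passes to the siblings and their issue.
That amount (£135,000) is divided into 3 shares of £45,000: Oren and Nikolai each take £45,000; Xiomara's £45,000 share passes to Xiomara's issue.
Xiomara's share (£45,000) is divided into 3 shares of £15,000: Bastian, Zane, and Freya each take £15,000.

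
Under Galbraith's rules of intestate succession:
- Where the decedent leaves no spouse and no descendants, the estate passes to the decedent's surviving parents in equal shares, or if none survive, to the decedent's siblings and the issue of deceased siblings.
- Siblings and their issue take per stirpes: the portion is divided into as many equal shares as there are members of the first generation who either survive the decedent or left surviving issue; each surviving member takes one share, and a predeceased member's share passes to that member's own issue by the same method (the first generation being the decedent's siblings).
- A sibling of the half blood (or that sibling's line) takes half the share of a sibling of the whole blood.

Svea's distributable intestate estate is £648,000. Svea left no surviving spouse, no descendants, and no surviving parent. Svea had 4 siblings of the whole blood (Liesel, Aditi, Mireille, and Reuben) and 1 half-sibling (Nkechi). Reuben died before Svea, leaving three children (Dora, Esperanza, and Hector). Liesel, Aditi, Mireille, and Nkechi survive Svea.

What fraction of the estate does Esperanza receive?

The entire £648,000 passes to the siblings and their issue.
Counting each half-blood sibling's line as half a unit, there are 9/2 units in £648,000, so one unit is £144,000. Whole-blood lines (Liesel, Aditi, Mireille, and Reuben) take £144,000 each; half-blood lines (Nkechi) take £72,000 each.
Reuben's share (£144,000) is divided into 3 shares of £48,000: Dora, Esperanza, and Hector each take £48,000.

Esperanza receives 2/27 of the estate.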